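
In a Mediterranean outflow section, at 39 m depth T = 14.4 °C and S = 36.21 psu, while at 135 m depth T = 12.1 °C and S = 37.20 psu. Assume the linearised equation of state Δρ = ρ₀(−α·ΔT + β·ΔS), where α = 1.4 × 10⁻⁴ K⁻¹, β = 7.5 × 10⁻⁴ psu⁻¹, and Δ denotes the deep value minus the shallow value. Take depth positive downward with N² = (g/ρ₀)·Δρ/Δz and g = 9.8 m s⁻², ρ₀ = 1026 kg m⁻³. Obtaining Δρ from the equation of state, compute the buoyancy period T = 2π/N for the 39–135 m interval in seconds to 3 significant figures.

603 s

ΔT = -2.3 K, ΔS = +0.99 psu (deep − shallow).
Δρ/ρ₀ = −αΔT + βΔS = 3.22 × 10⁻⁴ + 7.425 × 10⁻⁴ = 1.0645 × 10⁻³, so Δρ ≈ 1.092 kg m⁻³.
N² = (g/ρ₀)·Δρ/Δz = g·(Δρ/ρ₀)/Δz = 9.8 × 1.0645 × 10⁻³ / 96 = 1.0867 × 10⁻⁴ s⁻².
N = √(1.0867 × 10⁻⁴) = 0.010424 rad s⁻¹ → T = 2π/N = 602.76 s ≈ 603 s.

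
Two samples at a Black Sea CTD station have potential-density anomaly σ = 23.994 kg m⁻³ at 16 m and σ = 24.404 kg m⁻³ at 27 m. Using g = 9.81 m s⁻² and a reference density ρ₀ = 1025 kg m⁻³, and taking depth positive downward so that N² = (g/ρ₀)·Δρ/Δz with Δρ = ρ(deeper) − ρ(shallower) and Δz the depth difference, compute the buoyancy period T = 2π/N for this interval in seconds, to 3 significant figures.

333 s

Δρ = 1024.404 − 1023.994 = 0.410 kg m⁻³ over Δz = 27 − 16 = 11 m.
N² = (9.81/1025) × (0.410/11) = 3.5673 × 10⁻⁴ s⁻².
N = √(3.5673 × 10⁻⁴) = 0.018887 rad s⁻¹, so T = 2π/N = 332.67 s ≈ 333 s.
Since Δρ > 0 the layer is stably stratified.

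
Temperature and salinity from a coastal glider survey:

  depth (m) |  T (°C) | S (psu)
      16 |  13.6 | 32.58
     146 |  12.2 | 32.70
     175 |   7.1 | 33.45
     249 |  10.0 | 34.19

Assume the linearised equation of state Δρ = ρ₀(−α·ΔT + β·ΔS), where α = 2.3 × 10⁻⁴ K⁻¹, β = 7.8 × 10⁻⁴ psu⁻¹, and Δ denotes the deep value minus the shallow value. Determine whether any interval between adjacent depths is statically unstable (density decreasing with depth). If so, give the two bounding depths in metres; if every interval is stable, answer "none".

175–249 m

Evaluate Δρ/ρ₀ = −αΔT + βΔS across each adjacent pair:
  16–146 m: −αΔT+βΔS = −(2.3 × 10⁻⁴)(-1.4)+(7.8 × 10⁻⁴)(+0.12) = 4.2 × 10⁻⁴ → stable
  146–175 m: −αΔT+βΔS = −(2.3 × 10⁻⁴)(-5.1)+(7.8 × 10⁻⁴)(+0.75) = 1.8 × 10⁻³ → stable
  175–249 m: −αΔT+βΔS = −(2.3 × 10⁻⁴)(+2.9)+(7.8 × 10⁻⁴)(+0.74) = -9.0 × 10⁻⁵ → UNSTABLE
The 175–249 m interval has Δρ < 0: lighter water underlies denser water.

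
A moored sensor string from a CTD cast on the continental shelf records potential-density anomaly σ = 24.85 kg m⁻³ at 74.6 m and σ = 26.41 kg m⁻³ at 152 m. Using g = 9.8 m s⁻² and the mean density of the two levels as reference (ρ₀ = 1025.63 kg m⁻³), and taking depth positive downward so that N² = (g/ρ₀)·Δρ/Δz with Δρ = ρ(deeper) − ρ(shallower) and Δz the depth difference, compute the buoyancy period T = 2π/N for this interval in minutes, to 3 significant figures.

Δρ = 1026.41 − 1024.85 = 1.56 kg m⁻³ over Δz = 152 − 74.6 = 77.4 m.
N² = (9.8/1025.63) × (1.56/77.4) = 1.9258 × 10⁻⁴ s⁻².
N = √(1.9258 × 10⁻⁴) = 0.013877 rad s⁻¹, so T = 2π/N = 452.78 s = 7.5463 min ≈ 7.55 min.
Since Δρ > 0 the layer is stably stratified.

7.55 min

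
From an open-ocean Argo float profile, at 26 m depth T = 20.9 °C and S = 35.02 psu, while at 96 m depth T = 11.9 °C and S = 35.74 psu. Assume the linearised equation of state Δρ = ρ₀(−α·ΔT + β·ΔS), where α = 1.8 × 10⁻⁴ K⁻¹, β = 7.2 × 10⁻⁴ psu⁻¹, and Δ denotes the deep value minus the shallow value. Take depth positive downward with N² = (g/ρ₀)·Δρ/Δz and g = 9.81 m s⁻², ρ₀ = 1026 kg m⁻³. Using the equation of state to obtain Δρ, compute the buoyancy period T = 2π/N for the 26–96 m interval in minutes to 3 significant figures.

ΔT = -9.0 K, ΔS = +0.72 psu (deep − shallow).
Δρ/ρ₀ = −αΔT + βΔS = 1.62 × 10⁻³ + 5.184 × 10⁻⁴ = 2.1384 × 10⁻³, so Δρ ≈ 2.194 kg m⁻³.
N² = (g/ρ₀)·Δρ/Δz = g·(Δρ/ρ₀)/Δz = 9.81 × 2.1384 × 10⁻³ / 70 = 2.9968 × 10⁻⁴ s⁻².
N = √(2.9968 × 10⁻⁴) = 0.017311 rad s⁻¹ → T = 2π/N = 362.96 s = 6.0493 min ≈ 6.05 min.

6.05 min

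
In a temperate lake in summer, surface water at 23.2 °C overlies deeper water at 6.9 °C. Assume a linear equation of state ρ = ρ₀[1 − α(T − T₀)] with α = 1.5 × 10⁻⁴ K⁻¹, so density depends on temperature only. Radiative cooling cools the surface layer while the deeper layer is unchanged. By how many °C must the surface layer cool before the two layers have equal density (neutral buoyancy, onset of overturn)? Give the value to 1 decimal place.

With temperature the only control, equal density requires T_surf′ = T_deep.
T_surf′ = 6.9 °C.
Cooling required: 23.2 − 6.9 = 16.3 °C.

16.3 °C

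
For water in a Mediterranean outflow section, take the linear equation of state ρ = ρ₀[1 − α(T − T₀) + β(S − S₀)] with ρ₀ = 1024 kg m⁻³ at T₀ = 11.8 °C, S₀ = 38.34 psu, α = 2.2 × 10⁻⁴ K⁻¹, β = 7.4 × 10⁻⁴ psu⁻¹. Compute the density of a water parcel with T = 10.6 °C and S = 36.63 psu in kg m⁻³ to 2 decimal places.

1022.97 kg m⁻³

T − T₀ = -1.2 K, S − S₀ = -1.71 psu.
Bracket = 1 − α·(-1.2) + β·(-1.71) = 1 + (-1.0014 × 10⁻³) = 0.9989986.
ρ = 1024 × 0.9989986 = 1022.97 kg m⁻³.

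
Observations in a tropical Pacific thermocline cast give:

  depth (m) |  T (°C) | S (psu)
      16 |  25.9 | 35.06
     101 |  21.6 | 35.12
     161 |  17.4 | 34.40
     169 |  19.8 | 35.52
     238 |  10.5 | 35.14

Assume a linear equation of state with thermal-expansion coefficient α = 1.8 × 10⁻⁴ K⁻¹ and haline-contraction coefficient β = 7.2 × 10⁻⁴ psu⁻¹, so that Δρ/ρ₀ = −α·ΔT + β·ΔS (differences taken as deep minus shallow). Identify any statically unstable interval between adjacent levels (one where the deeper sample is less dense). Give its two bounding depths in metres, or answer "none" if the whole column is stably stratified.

Evaluate Δρ/ρ₀ = −αΔT + βΔS across each adjacent pair:
  16–101 m: −αΔT+βΔS = −(1.8 × 10⁻⁴)(-4.3)+(7.2 × 10⁻⁴)(+0.06) = 8.2 × 10⁻⁴ → stable
  101–161 m: −αΔT+βΔS = −(1.8 × 10⁻⁴)(-4.2)+(7.2 × 10⁻⁴)(-0.72) = 2.4 × 10⁻⁴ → stable
  161–169 m: −αΔT+βΔS = −(1.8 × 10⁻⁴)(+2.4)+(7.2 × 10⁻⁴)(+1.12) = 3.7 × 10⁻⁴ → stable
  169–238 m: −αΔT+βΔS = −(1.8 × 10⁻⁴)(-9.3)+(7.2 × 10⁻⁴)(-0.38) = 1.4 × 10⁻³ → stable
Every interval has Δρ > 0: the column is stably stratified throughout.

none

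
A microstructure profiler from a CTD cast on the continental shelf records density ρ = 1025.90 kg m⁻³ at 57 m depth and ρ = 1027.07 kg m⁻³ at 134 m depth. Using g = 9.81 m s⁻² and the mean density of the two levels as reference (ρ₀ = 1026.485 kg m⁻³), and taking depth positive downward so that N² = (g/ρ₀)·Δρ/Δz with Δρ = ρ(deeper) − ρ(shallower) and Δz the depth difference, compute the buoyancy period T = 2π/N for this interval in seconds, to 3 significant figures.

521 s

Δρ = 1027.07 − 1025.90 = 1.17 kg m⁻³ over Δz = 134 − 57 = 77 m.
N² = (9.81/1026.485) × (1.17/77) = 1.4522 × 10⁻⁴ s⁻².
N = √(1.4522 × 10⁻⁴) = 0.012051 rad s⁻¹, so T = 2π/N = 521.38 s ≈ 521 s.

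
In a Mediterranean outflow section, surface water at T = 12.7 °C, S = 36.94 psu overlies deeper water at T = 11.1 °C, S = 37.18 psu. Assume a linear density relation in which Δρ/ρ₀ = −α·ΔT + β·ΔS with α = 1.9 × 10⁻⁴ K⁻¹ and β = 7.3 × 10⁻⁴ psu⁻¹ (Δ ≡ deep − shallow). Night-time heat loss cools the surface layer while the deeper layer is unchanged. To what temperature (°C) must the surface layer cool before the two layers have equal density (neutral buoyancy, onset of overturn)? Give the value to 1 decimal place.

10.2 °C

Neutral buoyancy requires Δρ = 0, i.e. −α(T_deep − T_surf′) + β(S_deep − S_surf) = 0.
T_surf′ = T_deep − (β/α)·ΔS = 11.1 − (7.3 × 10⁻⁴/1.9 × 10⁻⁴)·(+0.24) = 10.178 °C.
Cooling required: 12.7 − (10.178) = 2.522 °C.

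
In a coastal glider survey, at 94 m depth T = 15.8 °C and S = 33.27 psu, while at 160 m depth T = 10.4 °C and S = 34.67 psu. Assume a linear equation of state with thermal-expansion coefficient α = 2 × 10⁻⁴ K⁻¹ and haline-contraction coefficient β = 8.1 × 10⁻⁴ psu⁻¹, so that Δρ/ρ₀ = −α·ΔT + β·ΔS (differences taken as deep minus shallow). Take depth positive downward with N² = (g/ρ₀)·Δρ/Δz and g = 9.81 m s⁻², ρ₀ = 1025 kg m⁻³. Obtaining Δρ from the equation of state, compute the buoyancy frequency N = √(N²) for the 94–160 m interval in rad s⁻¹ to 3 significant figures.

ΔT = -5.4 K, ΔS = +1.40 psu (deep − shallow).
Δρ/ρ₀ = −αΔT + βΔS = 1.08 × 10⁻³ + 1.134 × 10⁻³ = 2.214 × 10⁻³, so Δρ ≈ 2.269 kg m⁻³.
N² = (g/ρ₀)·Δρ/Δz = g·(Δρ/ρ₀)/Δz = 9.81 × 2.214 × 10⁻³ / 66 = 3.2908 × 10⁻⁴ s⁻².
N = √(3.2908 × 10⁻⁴) = 0.018141 rad s⁻¹ ≈ 0.0181 rad s⁻¹.

0.0181 rad s⁻¹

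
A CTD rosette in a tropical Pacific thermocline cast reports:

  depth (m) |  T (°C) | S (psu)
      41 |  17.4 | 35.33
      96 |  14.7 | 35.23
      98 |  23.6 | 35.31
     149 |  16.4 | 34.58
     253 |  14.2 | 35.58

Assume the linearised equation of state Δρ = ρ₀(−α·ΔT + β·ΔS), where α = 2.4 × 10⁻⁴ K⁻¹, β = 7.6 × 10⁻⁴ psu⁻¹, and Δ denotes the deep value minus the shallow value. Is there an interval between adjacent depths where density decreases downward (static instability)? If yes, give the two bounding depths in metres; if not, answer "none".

96–98 m

Evaluate Δρ/ρ₀ = −αΔT + βΔS across each adjacent pair:
  41–96 m: −αΔT+βΔS = −(2.4 × 10⁻⁴)(-2.7)+(7.6 × 10⁻⁴)(-0.10) = 5.7 × 10⁻⁴ → stable
  96–98 m: −αΔT+βΔS = −(2.4 × 10⁻⁴)(+8.9)+(7.6 × 10⁻⁴)(+0.08) = -2.1 × 10⁻³ → UNSTABLE
  98–149 m: −αΔT+βΔS = −(2.4 × 10⁻⁴)(-7.2)+(7.6 × 10⁻⁴)(-0.73) = 1.2 × 10⁻³ → stable
  149–253 m: −αΔT+βΔS = −(2.4 × 10⁻⁴)(-2.2)+(7.6 × 10⁻⁴)(+1.00) = 1.3 × 10⁻³ → stable
The 96–98 m interval has Δρ < 0: lighter water underlies denser water.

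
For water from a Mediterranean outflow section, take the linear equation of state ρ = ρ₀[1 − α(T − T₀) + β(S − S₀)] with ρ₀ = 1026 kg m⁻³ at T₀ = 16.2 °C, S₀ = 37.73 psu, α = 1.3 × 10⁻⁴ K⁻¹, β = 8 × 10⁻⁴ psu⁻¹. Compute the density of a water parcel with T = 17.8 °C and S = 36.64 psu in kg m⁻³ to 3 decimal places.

1024.892 kg m⁻³

T − T₀ = +1.6 K, S − S₀ = -1.09 psu.
Bracket = 1 − α·(+1.6) + β·(-1.09) = 1 + (-1.08 × 10⁻³) = 0.9989200.
ρ = 1026 × 0.9989200 = 1024.892 kg m⁻³.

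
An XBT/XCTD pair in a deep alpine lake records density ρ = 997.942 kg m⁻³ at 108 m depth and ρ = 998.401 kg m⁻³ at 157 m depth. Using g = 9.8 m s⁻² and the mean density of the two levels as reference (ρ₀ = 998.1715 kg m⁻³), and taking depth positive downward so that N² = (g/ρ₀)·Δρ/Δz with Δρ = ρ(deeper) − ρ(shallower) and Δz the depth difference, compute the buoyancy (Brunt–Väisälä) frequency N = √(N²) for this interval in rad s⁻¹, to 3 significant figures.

9.59 × 10⁻³ rad s⁻¹

Δρ = 998.401 − 997.942 = 0.459 kg m⁻³ over Δz = 157 − 108 = 49 m.
N² = (9.8/998.1715) × (0.459/49) = 9.1968 × 10⁻⁵ s⁻².
N = √(9.1968 × 10⁻⁵) = 9.5900 × 10⁻³ rad s⁻¹ ≈ 9.59 × 10⁻³ rad s⁻¹.
N² > 0, so the interval is statically stable.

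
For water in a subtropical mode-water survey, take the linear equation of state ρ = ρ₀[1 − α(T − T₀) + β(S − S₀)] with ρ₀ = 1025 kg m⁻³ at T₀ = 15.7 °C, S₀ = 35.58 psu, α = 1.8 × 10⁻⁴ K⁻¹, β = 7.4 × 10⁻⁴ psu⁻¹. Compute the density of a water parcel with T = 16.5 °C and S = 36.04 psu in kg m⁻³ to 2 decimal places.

1025.20 kg m⁻³

T − T₀ = +0.8 K, S − S₀ = +0.46 psu.
Bracket = 1 − α·(+0.8) + β·(+0.46) = 1 + (1.964 × 10⁻⁴) = 1.0001964.
ρ = 1025 × 1.0001964 = 1025.20 kg m⁻³.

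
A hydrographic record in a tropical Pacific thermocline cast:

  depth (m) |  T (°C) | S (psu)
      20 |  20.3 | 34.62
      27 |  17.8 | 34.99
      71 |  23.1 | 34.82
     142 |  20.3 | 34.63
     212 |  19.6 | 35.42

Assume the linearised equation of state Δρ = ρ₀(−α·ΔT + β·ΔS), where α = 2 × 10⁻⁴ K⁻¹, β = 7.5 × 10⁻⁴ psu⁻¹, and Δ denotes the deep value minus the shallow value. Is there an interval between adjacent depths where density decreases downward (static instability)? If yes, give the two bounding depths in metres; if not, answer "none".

27–71 m

Evaluate Δρ/ρ₀ = −αΔT + βΔS across each adjacent pair:
  20–27 m: −αΔT+βΔS = −(2 × 10⁻⁴)(-2.5)+(7.5 × 10⁻⁴)(+0.37) = 7.8 × 10⁻⁴ → stable
  27–71 m: −αΔT+βΔS = −(2 × 10⁻⁴)(+5.3)+(7.5 × 10⁻⁴)(-0.17) = -1.2 × 10⁻³ → UNSTABLE
  71–142 m: −αΔT+βΔS = −(2 × 10⁻⁴)(-2.8)+(7.5 × 10⁻⁴)(-0.19) = 4.2 × 10⁻⁴ → stable
  142–212 m: −αΔT+βΔS = −(2 × 10⁻⁴)(-0.7)+(7.5 × 10⁻⁴)(+0.79) = 7.3 × 10⁻⁴ → stable
The 27–71 m interval has Δρ < 0: lighter water underlies denser water.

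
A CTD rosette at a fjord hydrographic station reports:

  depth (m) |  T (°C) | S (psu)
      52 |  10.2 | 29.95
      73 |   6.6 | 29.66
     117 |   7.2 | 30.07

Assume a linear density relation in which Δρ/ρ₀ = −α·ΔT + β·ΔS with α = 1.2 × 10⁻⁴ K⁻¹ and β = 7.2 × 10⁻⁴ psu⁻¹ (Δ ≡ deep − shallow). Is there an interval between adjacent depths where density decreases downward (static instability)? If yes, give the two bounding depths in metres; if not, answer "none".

Evaluate Δρ/ρ₀ = −αΔT + βΔS across each adjacent pair:
  52–73 m: −αΔT+βΔS = −(1.2 × 10⁻⁴)(-3.6)+(7.2 × 10⁻⁴)(-0.29) = 2.2 × 10⁻⁴ → stable
  73–117 m: −αΔT+βΔS = −(1.2 × 10⁻⁴)(+0.6)+(7.2 × 10⁻⁴)(+0.41) = 2.2 × 10⁻⁴ → stable
Every interval has Δρ > 0: the column is stably stratified throughout.

none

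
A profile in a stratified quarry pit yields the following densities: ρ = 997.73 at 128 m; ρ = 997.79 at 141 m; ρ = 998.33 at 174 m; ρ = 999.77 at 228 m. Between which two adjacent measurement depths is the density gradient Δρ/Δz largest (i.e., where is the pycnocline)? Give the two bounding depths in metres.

Compute the density gradient over each adjacent pair:
  128–141 m: Δρ/Δz = 0.06/13 = 4.6 × 10⁻³ kg m⁻⁴
  141–174 m: Δρ/Δz = 0.54/33 = 0.016 kg m⁻⁴
  174–228 m: Δρ/Δz = 1.44/54 = 0.027 kg m⁻⁴
The largest gradient is in the 174–228 m interval — the pycnocline.

174–228 m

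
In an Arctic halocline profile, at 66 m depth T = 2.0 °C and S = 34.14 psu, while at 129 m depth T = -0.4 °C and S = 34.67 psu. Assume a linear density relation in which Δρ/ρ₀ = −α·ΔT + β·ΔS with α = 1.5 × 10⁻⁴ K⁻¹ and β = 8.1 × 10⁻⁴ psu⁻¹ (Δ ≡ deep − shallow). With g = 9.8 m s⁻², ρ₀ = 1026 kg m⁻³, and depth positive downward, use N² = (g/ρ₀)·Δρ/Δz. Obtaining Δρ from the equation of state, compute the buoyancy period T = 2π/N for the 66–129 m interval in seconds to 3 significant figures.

567 s

ΔT = -2.4 K, ΔS = +0.53 psu (deep − shallow).
Δρ/ρ₀ = −αΔT + βΔS = 3.60 × 10⁻⁴ + 4.293 × 10⁻⁴ = 7.893 × 10⁻⁴, so Δρ ≈ 0.8098 kg m⁻³.
N² = (g/ρ₀)·Δρ/Δz = g·(Δρ/ρ₀)/Δz = 9.8 × 7.893 × 10⁻⁴ / 63 = 1.2278 × 10⁻⁴ s⁻².
N = √(1.2278 × 10⁻⁴) = 0.011081 rad s⁻¹ → T = 2π/N = 567.02 s ≈ 567 s.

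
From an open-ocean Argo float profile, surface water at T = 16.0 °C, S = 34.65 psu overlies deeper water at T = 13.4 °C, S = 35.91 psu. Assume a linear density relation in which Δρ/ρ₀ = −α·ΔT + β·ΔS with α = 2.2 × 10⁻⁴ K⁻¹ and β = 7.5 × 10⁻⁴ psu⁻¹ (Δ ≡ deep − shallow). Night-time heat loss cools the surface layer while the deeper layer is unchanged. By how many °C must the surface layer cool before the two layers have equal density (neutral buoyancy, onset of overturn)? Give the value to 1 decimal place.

Neutral buoyancy requires Δρ = 0, i.e. −α(T_deep − T_surf′) + β(S_deep − S_surf) = 0.
T_surf′ = T_deep − (β/α)·ΔS = 13.4 − (7.5 × 10⁻⁴/2.2 × 10⁻⁴)·(+1.26) = 9.105 °C.
Cooling required: 16.0 − (9.105) = 6.895 °C.

6.9 °C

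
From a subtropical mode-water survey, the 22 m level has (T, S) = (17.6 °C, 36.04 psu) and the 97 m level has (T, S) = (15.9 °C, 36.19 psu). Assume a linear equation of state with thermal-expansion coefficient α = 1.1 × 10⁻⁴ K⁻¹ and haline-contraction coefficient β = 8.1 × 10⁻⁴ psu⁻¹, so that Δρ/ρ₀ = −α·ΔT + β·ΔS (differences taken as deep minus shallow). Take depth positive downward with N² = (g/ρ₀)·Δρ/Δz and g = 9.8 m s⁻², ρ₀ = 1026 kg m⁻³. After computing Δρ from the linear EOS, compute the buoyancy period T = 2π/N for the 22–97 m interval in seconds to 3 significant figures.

990 s

ΔT = -1.7 K, ΔS = +0.15 psu (deep − shallow).
Δρ/ρ₀ = −αΔT + βΔS = 1.87 × 10⁻⁴ + 1.215 × 10⁻⁴ = 3.085 × 10⁻⁴, so Δρ ≈ 0.3165 kg m⁻³.
N² = (g/ρ₀)·Δρ/Δz = g·(Δρ/ρ₀)/Δz = 9.8 × 3.085 × 10⁻⁴ / 75 = 4.0311 × 10⁻⁵ s⁻².
N = √(4.0311 × 10⁻⁵) = 6.3491 × 10⁻³ rad s⁻¹ → T = 2π/N = 989.62 s ≈ 990 s.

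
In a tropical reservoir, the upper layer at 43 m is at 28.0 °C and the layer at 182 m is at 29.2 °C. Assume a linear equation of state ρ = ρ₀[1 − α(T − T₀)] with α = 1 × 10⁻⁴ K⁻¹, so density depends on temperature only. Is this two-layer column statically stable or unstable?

unstable

ΔT = 29.2 − 28.0 = +1.2 K, so Δρ/ρ₀ = −αΔT = -1.20 × 10⁻⁴.
Δρ/ρ₀ < 0, so Δρ < 0: deeper water is lighter → statically unstable; the column would overturn.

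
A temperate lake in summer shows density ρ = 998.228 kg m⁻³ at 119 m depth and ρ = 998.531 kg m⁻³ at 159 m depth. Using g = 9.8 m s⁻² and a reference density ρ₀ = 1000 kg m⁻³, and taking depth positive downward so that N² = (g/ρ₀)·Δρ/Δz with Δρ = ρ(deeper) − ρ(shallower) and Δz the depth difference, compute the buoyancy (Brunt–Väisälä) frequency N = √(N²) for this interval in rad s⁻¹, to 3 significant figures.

Δρ = 998.531 − 998.228 = 0.303 kg m⁻³ over Δz = 159 − 119 = 40 m.
N² = (9.8/1000) × (0.303/40) = 7.4235 × 10⁻⁵ s⁻².
N = √(7.4235 × 10⁻⁵) = 8.6160 × 10⁻³ rad s⁻¹ ≈ 8.62 × 10⁻³ rad s⁻¹.

8.62 × 10⁻³ rad s⁻¹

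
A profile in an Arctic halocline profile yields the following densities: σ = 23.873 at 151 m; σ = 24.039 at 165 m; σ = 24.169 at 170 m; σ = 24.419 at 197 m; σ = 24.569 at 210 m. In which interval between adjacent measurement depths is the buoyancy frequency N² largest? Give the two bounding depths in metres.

165–170 m

Compute the density gradient over each adjacent pair:
  151–165 m: Δρ/Δz = 0.166/14 = 0.012 kg m⁻⁴
  165–170 m: Δρ/Δz = 0.130/5 = 0.026 kg m⁻⁴
  170–197 m: Δρ/Δz = 0.250/27 = 9.3 × 10⁻³ kg m⁻⁴
  197–210 m: Δρ/Δz = 0.150/13 = 0.012 kg m⁻⁴
The largest gradient is in the 165–170 m interval — the pycnocline.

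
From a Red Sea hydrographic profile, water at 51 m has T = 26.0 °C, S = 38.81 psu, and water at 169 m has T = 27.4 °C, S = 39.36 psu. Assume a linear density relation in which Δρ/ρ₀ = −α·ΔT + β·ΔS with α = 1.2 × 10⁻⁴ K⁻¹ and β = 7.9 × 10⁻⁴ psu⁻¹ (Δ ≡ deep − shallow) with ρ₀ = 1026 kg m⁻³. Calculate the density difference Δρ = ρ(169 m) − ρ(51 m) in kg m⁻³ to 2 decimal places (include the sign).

+0.27 kg m⁻³

ΔT = +1.4 K, ΔS = +0.55 psu (deep − shallow).
Δρ/ρ₀ = −(1.2 × 10⁻⁴)(+1.4) + (7.9 × 10⁻⁴)(+0.55) = 2.665 × 10⁻⁴.
Δρ = 1026 × (2.665 × 10⁻⁴) = +0.27 kg m⁻³.
Positive Δρ: denser below, stable.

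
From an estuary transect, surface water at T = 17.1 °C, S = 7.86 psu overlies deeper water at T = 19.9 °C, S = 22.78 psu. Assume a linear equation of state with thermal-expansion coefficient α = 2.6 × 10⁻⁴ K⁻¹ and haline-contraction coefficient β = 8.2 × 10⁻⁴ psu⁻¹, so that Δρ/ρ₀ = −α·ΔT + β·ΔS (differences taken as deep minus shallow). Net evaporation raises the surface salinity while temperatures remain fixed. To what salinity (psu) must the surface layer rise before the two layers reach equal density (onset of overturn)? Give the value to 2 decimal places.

Neutral buoyancy requires −α(T_deep − T_surf) + β(S_deep − S_surf′) = 0.
S_surf′ = S_deep − (α/β)·ΔT = 22.78 − (2.6 × 10⁻⁴/8.2 × 10⁻⁴)·(+2.8) = 21.8922 psu.
Increase required: 21.8922 − 7.86 = 14.0322 psu.

21.89 psu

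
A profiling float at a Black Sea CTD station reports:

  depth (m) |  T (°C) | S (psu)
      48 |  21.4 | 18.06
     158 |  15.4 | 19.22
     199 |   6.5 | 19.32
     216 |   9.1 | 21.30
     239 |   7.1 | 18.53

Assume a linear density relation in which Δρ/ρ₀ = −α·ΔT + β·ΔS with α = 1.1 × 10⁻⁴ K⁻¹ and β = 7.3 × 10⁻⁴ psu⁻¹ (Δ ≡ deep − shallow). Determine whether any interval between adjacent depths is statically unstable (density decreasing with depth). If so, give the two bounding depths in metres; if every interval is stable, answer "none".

Evaluate Δρ/ρ₀ = −αΔT + βΔS across each adjacent pair:
  48–158 m: −αΔT+βΔS = −(1.1 × 10⁻⁴)(-6.0)+(7.3 × 10⁻⁴)(+1.16) = 1.5 × 10⁻³ → stable
  158–199 m: −αΔT+βΔS = −(1.1 × 10⁻⁴)(-8.9)+(7.3 × 10⁻⁴)(+0.10) = 1.1 × 10⁻³ → stable
  199–216 m: −αΔT+βΔS = −(1.1 × 10⁻⁴)(+2.6)+(7.3 × 10⁻⁴)(+1.98) = 1.2 × 10⁻³ → stable
  216–239 m: −αΔT+βΔS = −(1.1 × 10⁻⁴)(-2.0)+(7.3 × 10⁻⁴)(-2.77) = -1.8 × 10⁻³ → UNSTABLE
The 216–239 m interval has Δρ < 0: lighter water underlies denser water.

216–239 m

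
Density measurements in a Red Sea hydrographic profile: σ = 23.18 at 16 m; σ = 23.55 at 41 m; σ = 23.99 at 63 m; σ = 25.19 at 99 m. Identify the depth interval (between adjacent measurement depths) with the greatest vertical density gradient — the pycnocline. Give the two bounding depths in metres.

Compute the density gradient over each adjacent pair:
  16–41 m: Δρ/Δz = 0.37/25 = 0.015 kg m⁻⁴
  41–63 m: Δρ/Δz = 0.44/22 = 0.020 kg m⁻⁴
  63–99 m: Δρ/Δz = 1.20/36 = 0.033 kg m⁻⁴
The largest gradient is in the 63–99 m interval — the pycnocline.

63–99 m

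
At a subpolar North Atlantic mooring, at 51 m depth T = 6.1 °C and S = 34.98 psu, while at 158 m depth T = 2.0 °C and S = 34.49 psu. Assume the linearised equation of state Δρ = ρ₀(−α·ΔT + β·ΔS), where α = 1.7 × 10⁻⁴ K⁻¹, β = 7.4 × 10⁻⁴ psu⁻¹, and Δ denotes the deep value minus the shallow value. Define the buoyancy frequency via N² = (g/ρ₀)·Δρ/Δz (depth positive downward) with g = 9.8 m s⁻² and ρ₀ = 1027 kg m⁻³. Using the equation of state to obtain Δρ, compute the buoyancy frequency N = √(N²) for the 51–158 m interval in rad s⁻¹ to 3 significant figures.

5.53 × 10⁻³ rad s⁻¹

ΔT = -4.1 K, ΔS = -0.49 psu (deep − shallow).
Δρ/ρ₀ = −αΔT + βΔS = 6.97 × 10⁻⁴ − 3.626 × 10⁻⁴ = 3.344 × 10⁻⁴, so Δρ ≈ 0.3434 kg m⁻³.
N² = (g/ρ₀)·Δρ/Δz = g·(Δρ/ρ₀)/Δz = 9.8 × 3.344 × 10⁻⁴ / 107 = 3.0627 × 10⁻⁵ s⁻².
N = √(3.0627 × 10⁻⁵) = 5.5342 × 10⁻³ rad s⁻¹ ≈ 5.53 × 10⁻³ rad s⁻¹.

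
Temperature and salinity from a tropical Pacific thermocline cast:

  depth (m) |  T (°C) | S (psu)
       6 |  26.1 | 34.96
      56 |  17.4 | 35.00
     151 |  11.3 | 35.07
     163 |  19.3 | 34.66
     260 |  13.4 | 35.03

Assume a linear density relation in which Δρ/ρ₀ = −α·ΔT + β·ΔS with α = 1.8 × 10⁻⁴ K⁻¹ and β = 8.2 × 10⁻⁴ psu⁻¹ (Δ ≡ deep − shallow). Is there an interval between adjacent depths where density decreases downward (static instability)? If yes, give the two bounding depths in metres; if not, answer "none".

151–163 m

Evaluate Δρ/ρ₀ = −αΔT + βΔS across each adjacent pair:
  6–56 m: −αΔT+βΔS = −(1.8 × 10⁻⁴)(-8.7)+(8.2 × 10⁻⁴)(+0.04) = 1.6 × 10⁻³ → stable
  56–151 m: −αΔT+βΔS = −(1.8 × 10⁻⁴)(-6.1)+(8.2 × 10⁻⁴)(+0.07) = 1.2 × 10⁻³ → stable
  151–163 m: −αΔT+βΔS = −(1.8 × 10⁻⁴)(+8.0)+(8.2 × 10⁻⁴)(-0.41) = -1.8 × 10⁻³ → UNSTABLE
  163–260 m: −αΔT+βΔS = −(1.8 × 10⁻⁴)(-5.9)+(8.2 × 10⁻⁴)(+0.37) = 1.4 × 10⁻³ → stable
The 151–163 m interval has Δρ < 0: lighter water underlies denser water.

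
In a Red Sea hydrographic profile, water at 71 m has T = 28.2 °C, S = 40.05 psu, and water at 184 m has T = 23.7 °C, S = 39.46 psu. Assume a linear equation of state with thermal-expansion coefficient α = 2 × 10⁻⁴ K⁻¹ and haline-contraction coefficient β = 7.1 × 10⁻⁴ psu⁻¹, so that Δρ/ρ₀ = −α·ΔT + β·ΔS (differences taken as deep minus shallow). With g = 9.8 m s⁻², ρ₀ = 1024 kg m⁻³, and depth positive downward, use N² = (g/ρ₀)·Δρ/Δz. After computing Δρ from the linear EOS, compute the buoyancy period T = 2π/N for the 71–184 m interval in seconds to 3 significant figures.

ΔT = -4.5 K, ΔS = -0.59 psu (deep − shallow).
Δρ/ρ₀ = −αΔT + βΔS = 9.00 × 10⁻⁴ − 4.189 × 10⁻⁴ = 4.811 × 10⁻⁴, so Δρ ≈ 0.4926 kg m⁻³.
N² = (g/ρ₀)·Δρ/Δz = g·(Δρ/ρ₀)/Δz = 9.8 × 4.811 × 10⁻⁴ / 113 = 4.1724 × 10⁻⁵ s⁻².
N = √(4.1724 × 10⁻⁵) = 6.4594 × 10⁻³ rad s⁻¹ → T = 2π/N = 972.72 s ≈ 973 s.

973 s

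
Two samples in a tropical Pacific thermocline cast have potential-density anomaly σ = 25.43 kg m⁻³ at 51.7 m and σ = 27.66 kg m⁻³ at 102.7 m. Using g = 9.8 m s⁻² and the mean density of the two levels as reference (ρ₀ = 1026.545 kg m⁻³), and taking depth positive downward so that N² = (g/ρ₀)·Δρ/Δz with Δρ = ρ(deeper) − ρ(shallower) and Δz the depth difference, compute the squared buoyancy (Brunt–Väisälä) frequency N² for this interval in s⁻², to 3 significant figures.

Δρ = 1027.66 − 1025.43 = 2.23 kg m⁻³ over Δz = 102.7 − 51.7 = 51 m.
N² = (9.8/1026.545) × (2.23/51) = 4.1743 × 10⁻⁴ s⁻² ≈ 4.17 × 10⁻⁴ s⁻².

4.17 × 10⁻⁴ s⁻²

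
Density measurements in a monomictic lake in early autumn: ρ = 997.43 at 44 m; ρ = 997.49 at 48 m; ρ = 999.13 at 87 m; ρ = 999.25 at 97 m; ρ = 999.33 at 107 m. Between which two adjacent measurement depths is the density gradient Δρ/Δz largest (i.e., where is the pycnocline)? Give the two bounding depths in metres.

48–87 m

Compute the density gradient over each adjacent pair:
  44–48 m: Δρ/Δz = 0.06/4 = 0.015 kg m⁻⁴
  48–87 m: Δρ/Δz = 1.64/39 = 0.042 kg m⁻⁴
  87–97 m: Δρ/Δz = 0.12/10 = 0.012 kg m⁻⁴
  97–107 m: Δρ/Δz = 0.08/10 = 8.0 × 10⁻³ kg m⁻⁴
The largest gradient is in the 48–87 m interval — the pycnocline.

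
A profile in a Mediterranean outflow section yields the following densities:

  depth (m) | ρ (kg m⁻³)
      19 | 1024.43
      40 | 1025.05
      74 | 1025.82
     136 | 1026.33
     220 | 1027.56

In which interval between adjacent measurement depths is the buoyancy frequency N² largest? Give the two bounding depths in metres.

Compute the density gradient over each adjacent pair:
  19–40 m: Δρ/Δz = 0.62/21 = 0.030 kg m⁻⁴
  40–74 m: Δρ/Δz = 0.77/34 = 0.023 kg m⁻⁴
  74–136 m: Δρ/Δz = 0.51/62 = 8.2 × 10⁻³ kg m⁻⁴
  136–220 m: Δρ/Δz = 1.23/84 = 0.015 kg m⁻⁴
The largest gradient is in the 19–40 m interval — the pycnocline.

19–40 m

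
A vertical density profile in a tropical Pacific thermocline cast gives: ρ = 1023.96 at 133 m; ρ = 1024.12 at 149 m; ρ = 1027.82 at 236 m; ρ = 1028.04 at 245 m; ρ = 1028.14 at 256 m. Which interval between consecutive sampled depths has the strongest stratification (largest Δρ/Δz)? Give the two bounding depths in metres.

Compute the density gradient over each adjacent pair:
  133–149 m: Δρ/Δz = 0.16/16 = 0.010 kg m⁻⁴
  149–236 m: Δρ/Δz = 3.70/87 = 0.043 kg m⁻⁴
  236–245 m: Δρ/Δz = 0.22/9 = 0.024 kg m⁻⁴
  245–256 m: Δρ/Δz = 0.10/11 = 9.1 × 10⁻³ kg m⁻⁴
The largest gradient is in the 149–236 m interval — the pycnocline.

149–236 m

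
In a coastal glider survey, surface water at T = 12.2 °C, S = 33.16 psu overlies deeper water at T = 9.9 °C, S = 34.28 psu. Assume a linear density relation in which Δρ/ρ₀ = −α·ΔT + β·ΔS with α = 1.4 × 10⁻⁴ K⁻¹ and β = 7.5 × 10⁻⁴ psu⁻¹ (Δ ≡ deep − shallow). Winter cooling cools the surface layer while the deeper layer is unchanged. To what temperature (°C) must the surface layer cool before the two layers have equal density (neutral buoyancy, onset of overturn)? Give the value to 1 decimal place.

3.9 °C

Neutral buoyancy requires Δρ = 0, i.e. −α(T_deep − T_surf′) + β(S_deep − S_surf) = 0.
T_surf′ = T_deep − (β/α)·ΔS = 9.9 − (7.5 × 10⁻⁴/1.4 × 10⁻⁴)·(+1.12) = 3.900 °C.
Cooling required: 12.2 − (3.900) = 8.300 °C.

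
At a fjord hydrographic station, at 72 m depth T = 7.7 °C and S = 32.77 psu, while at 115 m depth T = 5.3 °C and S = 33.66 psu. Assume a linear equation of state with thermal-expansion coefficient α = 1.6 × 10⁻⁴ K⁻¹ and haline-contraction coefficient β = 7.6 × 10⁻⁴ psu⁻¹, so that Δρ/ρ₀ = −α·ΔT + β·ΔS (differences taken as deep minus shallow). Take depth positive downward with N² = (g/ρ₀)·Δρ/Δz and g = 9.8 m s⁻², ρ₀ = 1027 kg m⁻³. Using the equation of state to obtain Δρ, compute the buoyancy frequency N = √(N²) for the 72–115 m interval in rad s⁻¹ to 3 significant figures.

ΔT = -2.4 K, ΔS = +0.89 psu (deep − shallow).
Δρ/ρ₀ = −αΔT + βΔS = 3.84 × 10⁻⁴ + 6.764 × 10⁻⁴ = 1.0604 × 10⁻³, so Δρ ≈ 1.089 kg m⁻³.
N² = (g/ρ₀)·Δρ/Δz = g·(Δρ/ρ₀)/Δz = 9.8 × 1.0604 × 10⁻³ / 43 = 2.4167 × 10⁻⁴ s⁻².
N = √(2.4167 × 10⁻⁴) = 0.015546 rad s⁻¹ ≈ 0.0155 rad s⁻¹.

0.0155 rad s⁻¹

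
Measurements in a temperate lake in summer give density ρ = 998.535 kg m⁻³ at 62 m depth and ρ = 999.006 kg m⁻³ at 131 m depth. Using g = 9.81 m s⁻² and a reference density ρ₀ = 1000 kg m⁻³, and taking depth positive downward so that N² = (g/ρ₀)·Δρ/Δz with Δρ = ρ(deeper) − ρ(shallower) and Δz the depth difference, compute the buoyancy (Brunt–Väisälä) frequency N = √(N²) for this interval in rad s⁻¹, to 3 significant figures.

Δρ = 999.006 − 998.535 = 0.471 kg m⁻³ over Δz = 131 − 62 = 69 m.
N² = (9.81/1000) × (0.471/69) = 6.6964 × 10⁻⁵ s⁻².
N = √(6.6964 × 10⁻⁵) = 8.1832 × 10⁻³ rad s⁻¹ ≈ 8.18 × 10⁻³ rad s⁻¹.

8.18 × 10⁻³ rad s⁻¹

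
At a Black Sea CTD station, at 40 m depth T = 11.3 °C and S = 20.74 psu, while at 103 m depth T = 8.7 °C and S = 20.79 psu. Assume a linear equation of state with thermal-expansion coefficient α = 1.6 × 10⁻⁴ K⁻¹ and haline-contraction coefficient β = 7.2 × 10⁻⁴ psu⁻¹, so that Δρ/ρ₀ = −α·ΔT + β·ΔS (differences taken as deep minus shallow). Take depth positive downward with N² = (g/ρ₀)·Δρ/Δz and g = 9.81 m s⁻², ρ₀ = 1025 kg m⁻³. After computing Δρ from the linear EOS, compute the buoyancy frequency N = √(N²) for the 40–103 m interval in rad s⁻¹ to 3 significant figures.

8.39 × 10⁻³ rad s⁻¹

ΔT = -2.6 K, ΔS = +0.05 psu (deep − shallow).
Δρ/ρ₀ = −αΔT + βΔS = 4.16 × 10⁻⁴ + 3.60 × 10⁻⁵ = 4.52 × 10⁻⁴, so Δρ ≈ 0.4633 kg m⁻³.
N² = (g/ρ₀)·Δρ/Δz = g·(Δρ/ρ₀)/Δz = 9.81 × 4.52 × 10⁻⁴ / 63 = 7.0383 × 10⁻⁵ s⁻².
N = √(7.0383 × 10⁻⁵) = 8.3895 × 10⁻³ rad s⁻¹ ≈ 8.39 × 10⁻³ rad s⁻¹.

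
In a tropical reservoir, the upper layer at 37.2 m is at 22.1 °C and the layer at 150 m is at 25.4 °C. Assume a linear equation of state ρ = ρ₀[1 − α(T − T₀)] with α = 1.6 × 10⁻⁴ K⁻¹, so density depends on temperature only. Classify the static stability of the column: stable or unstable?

unstable

ΔT = 25.4 − 22.1 = +3.3 K, so Δρ/ρ₀ = −αΔT = -5.28 × 10⁻⁴.
Δρ/ρ₀ < 0, so Δρ < 0: deeper water is lighter → statically unstable; the column would overturn.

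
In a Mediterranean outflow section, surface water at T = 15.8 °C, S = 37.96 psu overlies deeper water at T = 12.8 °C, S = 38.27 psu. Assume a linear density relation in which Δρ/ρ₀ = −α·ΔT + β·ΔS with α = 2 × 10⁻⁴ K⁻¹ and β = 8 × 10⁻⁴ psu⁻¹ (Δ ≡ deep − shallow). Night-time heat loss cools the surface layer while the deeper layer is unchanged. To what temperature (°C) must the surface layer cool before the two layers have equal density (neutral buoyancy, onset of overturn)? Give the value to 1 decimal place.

11.6 °C

Neutral buoyancy requires Δρ = 0, i.e. −α(T_deep − T_surf′) + β(S_deep − S_surf) = 0.
T_surf′ = T_deep − (β/α)·ΔS = 12.8 − (8 × 10⁻⁴/2 × 10⁻⁴)·(+0.31) = 11.560 °C.
Cooling required: 15.8 − (11.560) = 4.240 °C.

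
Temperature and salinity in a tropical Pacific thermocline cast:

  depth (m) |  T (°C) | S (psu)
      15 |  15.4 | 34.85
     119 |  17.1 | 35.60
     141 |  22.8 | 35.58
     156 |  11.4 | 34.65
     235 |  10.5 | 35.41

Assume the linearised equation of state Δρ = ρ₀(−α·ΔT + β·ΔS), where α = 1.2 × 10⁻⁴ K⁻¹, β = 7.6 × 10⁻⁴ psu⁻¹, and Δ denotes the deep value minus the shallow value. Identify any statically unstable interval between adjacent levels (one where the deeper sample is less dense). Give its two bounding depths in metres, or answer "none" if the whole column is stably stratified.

119–141 m

Evaluate Δρ/ρ₀ = −αΔT + βΔS across each adjacent pair:
  15–119 m: −αΔT+βΔS = −(1.2 × 10⁻⁴)(+1.7)+(7.6 × 10⁻⁴)(+0.75) = 3.7 × 10⁻⁴ → stable
  119–141 m: −αΔT+βΔS = −(1.2 × 10⁻⁴)(+5.7)+(7.6 × 10⁻⁴)(-0.02) = -7.0 × 10⁻⁴ → UNSTABLE
  141–156 m: −αΔT+βΔS = −(1.2 × 10⁻⁴)(-11.4)+(7.6 × 10⁻⁴)(-0.93) = 6.6 × 10⁻⁴ → stable
  156–235 m: −αΔT+βΔS = −(1.2 × 10⁻⁴)(-0.9)+(7.6 × 10⁻⁴)(+0.76) = 6.9 × 10⁻⁴ → stable
The 119–141 m interval has Δρ < 0: lighter water underlies denser water.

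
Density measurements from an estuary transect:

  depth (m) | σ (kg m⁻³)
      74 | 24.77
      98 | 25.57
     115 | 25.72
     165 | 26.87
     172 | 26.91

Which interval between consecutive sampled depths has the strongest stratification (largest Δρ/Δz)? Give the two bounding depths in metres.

Compute the density gradient over each adjacent pair:
  74–98 m: Δρ/Δz = 0.80/24 = 0.033 kg m⁻⁴
  98–115 m: Δρ/Δz = 0.15/17 = 8.8 × 10⁻³ kg m⁻⁴
  115–165 m: Δρ/Δz = 1.15/50 = 0.023 kg m⁻⁴
  165–172 m: Δρ/Δz = 0.04/7 = 5.7 × 10⁻³ kg m⁻⁴
The largest gradient is in the 74–98 m interval — the pycnocline.

74–98 m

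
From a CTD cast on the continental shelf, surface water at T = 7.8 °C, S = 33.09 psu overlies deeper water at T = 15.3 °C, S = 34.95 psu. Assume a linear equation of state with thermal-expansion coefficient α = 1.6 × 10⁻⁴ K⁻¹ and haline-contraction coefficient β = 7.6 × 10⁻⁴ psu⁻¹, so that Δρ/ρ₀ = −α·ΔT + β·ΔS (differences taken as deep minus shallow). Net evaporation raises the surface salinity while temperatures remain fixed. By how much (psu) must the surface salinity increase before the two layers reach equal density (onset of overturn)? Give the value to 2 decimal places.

Neutral buoyancy requires −α(T_deep − T_surf) + β(S_deep − S_surf′) = 0.
S_surf′ = S_deep − (α/β)·ΔT = 34.95 − (1.6 × 10⁻⁴/7.6 × 10⁻⁴)·(+7.5) = 33.3711 psu.
Increase required: 33.3711 − 33.09 = 0.2811 psu.

0.28 psu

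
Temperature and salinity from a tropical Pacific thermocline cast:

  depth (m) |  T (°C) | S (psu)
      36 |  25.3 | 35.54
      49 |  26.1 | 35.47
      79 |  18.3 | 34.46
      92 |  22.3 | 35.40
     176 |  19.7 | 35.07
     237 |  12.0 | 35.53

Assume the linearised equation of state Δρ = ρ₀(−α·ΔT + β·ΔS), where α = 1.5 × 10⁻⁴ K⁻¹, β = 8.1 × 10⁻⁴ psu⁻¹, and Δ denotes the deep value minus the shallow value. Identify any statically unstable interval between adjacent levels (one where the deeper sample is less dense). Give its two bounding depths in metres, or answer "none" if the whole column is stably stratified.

36–49 m

Evaluate Δρ/ρ₀ = −αΔT + βΔS across each adjacent pair:
  36–49 m: −αΔT+βΔS = −(1.5 × 10⁻⁴)(+0.8)+(8.1 × 10⁻⁴)(-0.07) = -1.8 × 10⁻⁴ → UNSTABLE
  49–79 m: −αΔT+βΔS = −(1.5 × 10⁻⁴)(-7.8)+(8.1 × 10⁻⁴)(-1.01) = 3.5 × 10⁻⁴ → stable
  79–92 m: −αΔT+βΔS = −(1.5 × 10⁻⁴)(+4.0)+(8.1 × 10⁻⁴)(+0.94) = 1.6 × 10⁻⁴ → stable
  92–176 m: −αΔT+βΔS = −(1.5 × 10⁻⁴)(-2.6)+(8.1 × 10⁻⁴)(-0.33) = 1.2 × 10⁻⁴ → stable
  176–237 m: −αΔT+βΔS = −(1.5 × 10⁻⁴)(-7.7)+(8.1 × 10⁻⁴)(+0.46) = 1.5 × 10⁻³ → stable
The 36–49 m interval has Δρ < 0: lighter water underlies denser water.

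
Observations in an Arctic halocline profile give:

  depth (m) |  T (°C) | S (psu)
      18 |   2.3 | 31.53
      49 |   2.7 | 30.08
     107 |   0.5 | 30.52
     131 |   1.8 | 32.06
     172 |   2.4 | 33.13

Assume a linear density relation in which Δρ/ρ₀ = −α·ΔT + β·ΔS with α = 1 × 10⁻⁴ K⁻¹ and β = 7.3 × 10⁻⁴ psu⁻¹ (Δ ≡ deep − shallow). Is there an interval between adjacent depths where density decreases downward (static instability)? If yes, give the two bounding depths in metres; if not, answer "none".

18–49 m

Evaluate Δρ/ρ₀ = −αΔT + βΔS across each adjacent pair:
  18–49 m: −αΔT+βΔS = −(1 × 10⁻⁴)(+0.4)+(7.3 × 10⁻⁴)(-1.45) = -1.1 × 10⁻³ → UNSTABLE
  49–107 m: −αΔT+βΔS = −(1 × 10⁻⁴)(-2.2)+(7.3 × 10⁻⁴)(+0.44) = 5.4 × 10⁻⁴ → stable
  107–131 m: −αΔT+βΔS = −(1 × 10⁻⁴)(+1.3)+(7.3 × 10⁻⁴)(+1.54) = 9.9 × 10⁻⁴ → stable
  131–172 m: −αΔT+βΔS = −(1 × 10⁻⁴)(+0.6)+(7.3 × 10⁻⁴)(+1.07) = 7.2 × 10⁻⁴ → stable
The 18–49 m interval has Δρ < 0: lighter water underlies denser water.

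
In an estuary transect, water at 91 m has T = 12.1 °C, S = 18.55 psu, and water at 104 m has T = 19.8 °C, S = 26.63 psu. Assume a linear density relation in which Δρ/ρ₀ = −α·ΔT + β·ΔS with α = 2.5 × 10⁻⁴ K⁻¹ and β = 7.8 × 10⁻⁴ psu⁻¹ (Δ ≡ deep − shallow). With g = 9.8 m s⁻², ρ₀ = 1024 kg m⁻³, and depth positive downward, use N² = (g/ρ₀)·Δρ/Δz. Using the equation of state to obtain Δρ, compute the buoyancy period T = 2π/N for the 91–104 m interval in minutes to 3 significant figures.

1.82 min

ΔT = +7.7 K, ΔS = +8.08 psu (deep − shallow).
Δρ/ρ₀ = −αΔT + βΔS = -1.925 × 10⁻³ + 6.3024 × 10⁻³ = 4.3774 × 10⁻³, so Δρ ≈ 4.482 kg m⁻³.
N² = (g/ρ₀)·Δρ/Δz = g·(Δρ/ρ₀)/Δz = 9.8 × 4.3774 × 10⁻³ / 13 = 3.2999 × 10⁻³ s⁻².
N = √(3.2999 × 10⁻³) = 0.057445 rad s⁻¹ → T = 2π/N = 109.38 s = 1.8230 min ≈ 1.82 min.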